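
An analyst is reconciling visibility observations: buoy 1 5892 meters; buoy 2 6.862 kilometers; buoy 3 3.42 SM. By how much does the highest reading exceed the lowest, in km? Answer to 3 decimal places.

buoy 1: 5892 m = 5.89200 km.
buoy 3: 3.42 SM = 5.50396 km.
Spread: 6.86200 − 5.50396 = 1.358 km.

1.358 km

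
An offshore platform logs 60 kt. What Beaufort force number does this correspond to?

Beaufort force 11

60 kt lies in the Beaufort 11 band (violent storm, 56–63 kt).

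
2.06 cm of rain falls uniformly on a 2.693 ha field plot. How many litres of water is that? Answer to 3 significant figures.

Depth: 2.06 cm × 10 = 20.6 mm.
Area: 2.693 ha = 26930 m².
1 mm over 1 m² is 1 L, so volume = 20.6 × 26930 = 554758 L ≈ 555000 L.

555000 litres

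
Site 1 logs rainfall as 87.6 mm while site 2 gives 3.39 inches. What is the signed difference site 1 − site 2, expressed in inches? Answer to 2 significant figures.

0.059 in

site 1: 87.6 mm = 3.44882 in.
Difference: 3.44882 − 3.39000 = 0.059 in.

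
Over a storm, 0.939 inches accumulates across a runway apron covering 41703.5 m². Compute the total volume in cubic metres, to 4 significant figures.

994.7 cubic metres

Depth: 0.939 in × 25.4 = 23.8506 mm.
1 mm over 1 m² is 1 L, so volume = 23.8506 × 41703.5 = 994653.5 L = 994.7 m³.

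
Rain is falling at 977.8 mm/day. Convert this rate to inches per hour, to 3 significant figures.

977.8 mm/day × 0.0393701 in/mm × 0.0416667 day/hour = 1.60 in/hour.

1.60 in/hour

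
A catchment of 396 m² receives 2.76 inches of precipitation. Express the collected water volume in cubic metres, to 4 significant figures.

Depth: 2.76 in × 25.4 = 70.104 mm.
1 mm over 1 m² is 1 L, so volume = 70.104 × 396 = 27761.184 L = 27.76 m³.

27.76 cubic metres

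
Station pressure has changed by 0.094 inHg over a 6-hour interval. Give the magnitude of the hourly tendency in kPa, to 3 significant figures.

0.094 inHg / 6 h × 3.38639 kPa/inHg = 0.0531 kPa/h.

0.0531 kPa per hour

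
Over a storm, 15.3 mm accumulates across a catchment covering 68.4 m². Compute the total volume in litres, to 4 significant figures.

1 mm over 1 m² is 1 L, so volume = 15.3 × 68.4 = 1046.52 L ≈ 1047 L.

1047 litres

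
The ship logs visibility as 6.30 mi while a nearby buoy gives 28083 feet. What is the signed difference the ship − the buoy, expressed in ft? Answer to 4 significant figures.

5181 ft

the ship: 6.30 SM = 33264.00 ft.
Difference: 33264.00 − 28083.00 = 5181 ft.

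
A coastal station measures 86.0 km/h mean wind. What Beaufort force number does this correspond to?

86.0 km/h = 23.9 m/s, which is Beaufort 9 (strong gale, 20.8–24.4 m/s).

Beaufort force 9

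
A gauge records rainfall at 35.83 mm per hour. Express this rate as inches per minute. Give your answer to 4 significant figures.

35.83 mm/hour × 0.0393701 in/mm × 0.0166667 hour/minute = 0.02351 in/minute.

0.02351 in/minute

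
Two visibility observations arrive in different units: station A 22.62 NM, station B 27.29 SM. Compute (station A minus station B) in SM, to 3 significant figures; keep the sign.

-1.26 SM

station A: 22.62 nmi = 26.0306 SM.
Difference: 26.0306 − 27.2900 = -1.26 SM.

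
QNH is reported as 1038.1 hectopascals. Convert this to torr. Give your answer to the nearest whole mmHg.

1 hPa = 0.750062 mmHg, so 1038.1 × 0.750062 = 779 mmHg.

779 mmHg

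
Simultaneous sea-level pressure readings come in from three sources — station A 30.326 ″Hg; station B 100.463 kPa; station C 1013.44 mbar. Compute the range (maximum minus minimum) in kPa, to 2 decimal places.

2.23 kPa

station A: 30.326 inHg = 102.6956 kPa.
station C: 1013.44 mb = 101.3440 kPa.
Spread: 102.6956 − 100.4630 = 2.23 kPa.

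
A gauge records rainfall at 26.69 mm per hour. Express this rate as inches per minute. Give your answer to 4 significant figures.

0.01751 in/minute

26.69 mm/hour × 0.0393701 in/mm × 0.0166667 hour/minute = 0.01751 in/minute.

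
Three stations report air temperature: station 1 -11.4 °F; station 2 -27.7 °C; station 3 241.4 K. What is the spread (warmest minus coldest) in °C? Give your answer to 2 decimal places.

7.64 °C

station 1: -11.4 °F = -24.111 °C.
station 3: 241.4 K = -31.750 °C.
Spread: (-24.111) − (-31.750) = 7.639 °C.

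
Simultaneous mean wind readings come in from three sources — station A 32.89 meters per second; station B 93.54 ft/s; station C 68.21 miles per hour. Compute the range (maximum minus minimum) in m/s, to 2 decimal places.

station B: 93.54 ft/s = 28.5110 m/s.
station C: 68.21 mph = 30.4926 m/s.
Spread: 32.8900 − 28.5110 = 4.38 m/s.

4.38 m/s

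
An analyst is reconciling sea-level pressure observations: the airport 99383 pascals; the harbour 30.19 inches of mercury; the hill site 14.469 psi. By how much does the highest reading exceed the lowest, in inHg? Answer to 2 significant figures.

the airport: 99383 Pa = 29.3478 inHg.
the hill site: 14.469 psi = 29.4592 inHg.
Spread: 30.1900 − 29.3478 = 0.84 inHg.

0.84 inHg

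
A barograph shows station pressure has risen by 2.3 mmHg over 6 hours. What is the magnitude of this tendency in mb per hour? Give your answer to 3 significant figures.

2.3 mmHg / 6 h × 1.33322 mb/mmHg = 0.511 mb/h.

0.511 mb per hour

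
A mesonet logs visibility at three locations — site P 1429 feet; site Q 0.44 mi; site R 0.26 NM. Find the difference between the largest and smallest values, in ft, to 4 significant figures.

site Q: 0.44 SM = 2323.200 ft.
site R: 0.26 nmi = 1579.790 ft.
Spread: 2323.200 − 1429.000 = 894.2 ft.

894.2 ft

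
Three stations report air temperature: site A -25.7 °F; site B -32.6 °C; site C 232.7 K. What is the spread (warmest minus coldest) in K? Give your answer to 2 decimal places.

8.39 K

site A: -25.7 °F = -32.056 °C.
site C: 232.7 K = -40.450 °C.
Spread: (-32.056) − (-40.450) = 8.394 °C.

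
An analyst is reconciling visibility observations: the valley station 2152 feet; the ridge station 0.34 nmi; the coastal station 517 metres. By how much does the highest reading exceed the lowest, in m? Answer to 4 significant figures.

the valley station: 2152 ft = 655.930 m.
the ridge station: 0.34 nmi = 629.680 m.
Spread: 655.930 − 517.000 = 138.9 m.

138.9 m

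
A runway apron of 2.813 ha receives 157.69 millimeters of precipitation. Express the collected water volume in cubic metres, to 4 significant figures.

Area: 2.813 ha = 28130 m².
1 mm over 1 m² is 1 L, so volume = 157.69 × 28130 = 4435819.7 L = 4436 m³.

4436 cubic metres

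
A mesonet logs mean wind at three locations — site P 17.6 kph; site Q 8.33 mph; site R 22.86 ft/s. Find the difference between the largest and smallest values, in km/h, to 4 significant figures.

site Q: 8.33 mph = 13.4058 km/h.
site R: 22.86 ft/s = 25.0838 km/h.
Spread: 25.0838 − 13.4058 = 11.68 km/h.

11.68 km/h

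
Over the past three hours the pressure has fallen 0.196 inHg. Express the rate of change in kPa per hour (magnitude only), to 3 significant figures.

0.196 inHg / 3 h × 3.38639 kPa/inHg = 0.221 kPa/h.

0.221 kPa per hour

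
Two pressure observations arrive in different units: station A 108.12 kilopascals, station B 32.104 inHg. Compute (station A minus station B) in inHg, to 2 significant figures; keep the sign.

-0.18 inHg

station A: 108.12 kPa = 31.9278 inHg.
Difference: 31.9278 − 32.1040 = -0.18 inHg.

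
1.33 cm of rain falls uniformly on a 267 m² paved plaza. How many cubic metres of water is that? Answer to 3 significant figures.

3.55 cubic metres

Depth: 1.33 cm × 10 = 13.3 mm.
1 mm over 1 m² is 1 L, so volume = 13.3 × 267 = 3551.1 L = 3.55 m³.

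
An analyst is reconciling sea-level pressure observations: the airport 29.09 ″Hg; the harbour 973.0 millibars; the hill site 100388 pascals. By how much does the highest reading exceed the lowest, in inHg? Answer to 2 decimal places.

the harbour: 973.0 mb = 28.7327 inHg.
the hill site: 100388 Pa = 29.6446 inHg.
Spread: 29.6446 − 28.7327 = 0.91 inHg.

0.91 inHg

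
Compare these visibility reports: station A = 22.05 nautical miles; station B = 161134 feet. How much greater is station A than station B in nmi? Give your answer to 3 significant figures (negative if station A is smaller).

-4.47 nmi

station B: 161134 ft = 26.5192 nmi.
Difference: 22.0500 − 26.5192 = -4.47 nmi.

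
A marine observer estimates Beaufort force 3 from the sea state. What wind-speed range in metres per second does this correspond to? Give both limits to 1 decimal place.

Beaufort 3 (gentle breeze) spans 3.4–5.4 m/s.

3.4 to 5.4 m/s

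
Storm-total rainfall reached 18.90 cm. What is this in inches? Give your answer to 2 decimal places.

7.44 in

1 cm = 0.393701 in, so 18.90 × 0.393701 = 7.44 in.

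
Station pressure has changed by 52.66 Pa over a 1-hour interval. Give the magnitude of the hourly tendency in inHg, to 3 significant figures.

52.66 Pa / 1 h × 0.0002953 inHg/Pa = 0.0156 inHg/h.

0.0156 inHg per hour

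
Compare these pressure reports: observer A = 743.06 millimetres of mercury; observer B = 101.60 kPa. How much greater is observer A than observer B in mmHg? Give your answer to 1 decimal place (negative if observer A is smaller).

-19.0 mmHg

observer B: 101.60 kPa = 762.063 mmHg.
Difference: 743.060 − 762.063 = -19.0 mmHg.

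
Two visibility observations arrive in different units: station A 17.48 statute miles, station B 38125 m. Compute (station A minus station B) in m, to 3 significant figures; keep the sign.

-9990 m

station A: 17.48 SM = 28131.33 m.
Difference: 28131.33 − 38125.00 = -9990 m.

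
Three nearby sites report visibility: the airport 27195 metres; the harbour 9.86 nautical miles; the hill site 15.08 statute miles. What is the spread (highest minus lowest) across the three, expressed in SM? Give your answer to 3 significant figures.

5.55 SM

the airport: 27195 m = 16.8982 SM.
the harbour: 9.86 nmi = 11.3467 SM.
Spread: 16.8982 − 11.3467 = 5.55 SM.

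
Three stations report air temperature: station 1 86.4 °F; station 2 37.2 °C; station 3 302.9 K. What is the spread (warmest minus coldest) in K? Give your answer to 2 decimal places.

7.45 K

station 1: 86.4 °F = 30.222 °C.
station 3: 302.9 K = 29.750 °C.
Spread: 37.200 − 29.750 = 7.450 °C.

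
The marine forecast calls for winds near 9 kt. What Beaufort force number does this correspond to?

9 kt lies in the Beaufort 3 band (gentle breeze, 7–10 kt).

Beaufort force 3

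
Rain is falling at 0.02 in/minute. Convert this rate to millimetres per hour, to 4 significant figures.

30.48 mm/hour

0.02 in/minute × 25.4 mm/in × 60 minute/hour = 30.48 mm/hour.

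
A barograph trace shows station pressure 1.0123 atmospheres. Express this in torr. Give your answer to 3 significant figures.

769 mmHg

1 atm = 760 mmHg, so 1.0123 × 760 = 769 mmHg.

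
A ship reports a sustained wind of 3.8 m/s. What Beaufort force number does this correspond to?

3.8 m/s lies in the Beaufort 3 band (gentle breeze, 3.4–5.4 m/s).

Beaufort force 3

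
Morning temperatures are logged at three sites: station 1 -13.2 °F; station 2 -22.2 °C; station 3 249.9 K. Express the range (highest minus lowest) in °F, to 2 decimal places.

5.24 °F

station 1: -13.2 °F = -25.111 °C.
station 3: 249.9 K = -23.250 °C.
Spread: (-22.200) − (-25.111) = 2.911 °C = 5.24 °F.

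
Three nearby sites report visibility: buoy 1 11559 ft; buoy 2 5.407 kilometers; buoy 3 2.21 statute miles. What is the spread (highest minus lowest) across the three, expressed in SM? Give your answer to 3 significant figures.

buoy 1: 11559 ft = 2.1892 SM.
buoy 2: 5.407 km = 3.3598 SM.
Spread: 3.3598 − 2.1892 = 1.17 SM.

1.17 SM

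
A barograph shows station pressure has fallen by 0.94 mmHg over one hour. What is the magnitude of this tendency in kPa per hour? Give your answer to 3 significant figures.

0.125 kPa per hour

0.94 mmHg / 1 h × 0.133322 kPa/mmHg = 0.125 kPa/h.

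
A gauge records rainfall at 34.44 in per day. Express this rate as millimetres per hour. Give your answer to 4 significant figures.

36.45 mm/hour

34.44 in/day × 25.4 mm/in × 0.0416667 day/hour = 36.45 mm/hour.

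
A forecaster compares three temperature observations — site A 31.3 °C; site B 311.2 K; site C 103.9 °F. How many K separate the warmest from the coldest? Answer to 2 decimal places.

8.64 K

site B: 311.2 K = 38.050 °C.
site C: 103.9 °F = 39.944 °C.
Spread: 39.944 − 31.300 = 8.644 °C.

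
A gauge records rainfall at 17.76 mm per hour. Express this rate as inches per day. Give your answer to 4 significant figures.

17.76 mm/hour × 0.0393701 in/mm × 24 hour/day = 16.78 in/day.

16.78 in/day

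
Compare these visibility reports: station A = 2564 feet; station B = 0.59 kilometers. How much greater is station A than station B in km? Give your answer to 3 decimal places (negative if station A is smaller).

0.192 km

station A: 2564 ft = 0.78151 km.
Difference: 0.78151 − 0.59000 = 0.192 km.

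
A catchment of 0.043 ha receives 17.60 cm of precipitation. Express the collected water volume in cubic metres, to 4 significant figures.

Depth: 17.60 cm × 10 = 176 mm.
Area: 0.043 ha = 430 m².
1 mm over 1 m² is 1 L, so volume = 176 × 430 = 75680 L = 75.68 m³.

75.68 cubic metres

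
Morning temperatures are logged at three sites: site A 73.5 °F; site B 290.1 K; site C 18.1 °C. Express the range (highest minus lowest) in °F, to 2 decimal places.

10.99 °F

site A: 73.5 °F = 23.056 °C.
site B: 290.1 K = 16.950 °C.
Spread: 23.056 − 16.950 = 6.106 °C = 10.99 °F.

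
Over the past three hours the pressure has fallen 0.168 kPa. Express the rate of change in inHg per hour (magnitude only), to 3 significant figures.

0.168 kPa / 3 h × 0.2953 inHg/kPa = 0.0165 inHg/h.

0.0165 inHg per hour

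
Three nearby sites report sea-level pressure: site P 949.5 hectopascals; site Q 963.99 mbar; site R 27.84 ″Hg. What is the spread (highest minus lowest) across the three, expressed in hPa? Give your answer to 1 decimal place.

21.2 hPa

site Q: 963.99 mb = 963.990 hPa.
site R: 27.84 inHg = 942.771 hPa.
Spread: 963.990 − 942.771 = 21.2 hPa.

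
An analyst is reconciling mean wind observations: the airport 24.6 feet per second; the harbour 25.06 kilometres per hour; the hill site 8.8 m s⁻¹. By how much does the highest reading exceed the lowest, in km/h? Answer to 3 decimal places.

the airport: 24.6 ft/s = 26.99309 km/h.
the hill site: 8.8 m/s = 31.68000 km/h.
Spread: 31.68000 − 25.06000 = 6.620 km/h.

6.620 km/h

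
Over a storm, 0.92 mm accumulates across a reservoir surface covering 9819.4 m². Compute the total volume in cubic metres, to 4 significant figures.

9.034 cubic metres

1 mm over 1 m² is 1 L, so volume = 0.92 × 9819.4 = 9033.848 L = 9.034 m³.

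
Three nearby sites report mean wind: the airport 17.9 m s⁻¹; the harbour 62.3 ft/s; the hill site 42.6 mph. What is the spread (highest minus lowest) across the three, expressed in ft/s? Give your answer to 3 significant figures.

3.75 ft/s

the airport: 17.9 m/s = 58.7270 ft/s.
the hill site: 42.6 mph = 62.4800 ft/s.
Spread: 62.4800 − 58.7270 = 3.75 ft/s.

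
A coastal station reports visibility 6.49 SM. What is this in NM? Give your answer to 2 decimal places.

5.64 nmi

1 SM = 0.868976 nmi, so 6.49 × 0.868976 = 5.64 nmi.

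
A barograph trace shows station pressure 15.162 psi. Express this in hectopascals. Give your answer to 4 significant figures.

1045 hPa

1 psi = 68.9476 hPa, so 15.162 × 68.9476 = 1045 hPa.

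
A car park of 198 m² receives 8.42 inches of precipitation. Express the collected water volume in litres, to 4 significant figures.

42350 litres

Depth: 8.42 in × 25.4 = 213.868 mm.
1 mm over 1 m² is 1 L, so volume = 213.868 × 198 = 42345.864 L ≈ 42350 L.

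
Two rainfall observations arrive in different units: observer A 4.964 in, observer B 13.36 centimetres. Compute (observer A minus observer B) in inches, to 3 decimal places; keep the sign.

-0.296 in

observer B: 13.36 cm = 5.25984 in.
Difference: 4.96400 − 5.25984 = -0.296 in.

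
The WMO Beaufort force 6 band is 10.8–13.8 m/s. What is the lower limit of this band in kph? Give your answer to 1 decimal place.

10.8–13.8 m/s × 3.6 = 38.9–49.7 km/h.

38.9 km/h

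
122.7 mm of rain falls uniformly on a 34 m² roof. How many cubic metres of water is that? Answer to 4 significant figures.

1 mm over 1 m² is 1 L, so volume = 122.7 × 34 = 4171.8 L = 4.172 m³.

4.172 cubic metres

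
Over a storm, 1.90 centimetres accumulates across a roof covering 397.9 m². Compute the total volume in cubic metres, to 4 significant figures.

7.560 cubic metres

Depth: 1.90 cm × 10 = 19 mm.
1 mm over 1 m² is 1 L, so volume = 19 × 397.9 = 7560.1 L = 7.560 m³.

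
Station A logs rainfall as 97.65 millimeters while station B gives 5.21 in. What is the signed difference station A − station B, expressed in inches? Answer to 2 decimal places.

station A: 97.65 mm = 3.8445 in.
Difference: 3.8445 − 5.2100 = -1.37 in.

-1.37 in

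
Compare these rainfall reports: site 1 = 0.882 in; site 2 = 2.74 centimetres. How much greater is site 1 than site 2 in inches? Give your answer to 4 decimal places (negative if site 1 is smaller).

-0.1967 in

site 2: 2.74 cm = 1.078740 in.
Difference: 0.882000 − 1.078740 = -0.1967 in.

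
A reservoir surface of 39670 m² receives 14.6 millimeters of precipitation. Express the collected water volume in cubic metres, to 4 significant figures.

579.2 cubic metres

1 mm over 1 m² is 1 L, so volume = 14.6 × 39670 = 579182 L = 579.2 m³.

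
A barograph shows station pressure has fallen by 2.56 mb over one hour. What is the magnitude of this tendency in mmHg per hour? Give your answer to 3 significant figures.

1.92 mmHg per hour

2.56 mb / 1 h × 0.750062 mmHg/mb = 1.92 mmHg/h.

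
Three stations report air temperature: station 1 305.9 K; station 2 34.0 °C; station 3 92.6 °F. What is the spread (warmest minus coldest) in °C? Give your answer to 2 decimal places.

station 1: 305.9 K = 32.750 °C.
station 3: 92.6 °F = 33.667 °C.
Spread: 34.000 − 32.750 = 1.250 °C.

1.25 °C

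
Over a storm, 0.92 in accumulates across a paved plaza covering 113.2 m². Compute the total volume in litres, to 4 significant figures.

Depth: 0.92 in × 25.4 = 23.368 mm.
1 mm over 1 m² is 1 L, so volume = 23.368 × 113.2 = 2645.2576 L ≈ 2645 L.

2645 litres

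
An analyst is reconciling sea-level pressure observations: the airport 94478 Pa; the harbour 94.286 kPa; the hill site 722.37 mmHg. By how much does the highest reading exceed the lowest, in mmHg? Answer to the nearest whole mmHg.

the airport: 94478 Pa = 708.64 mmHg.
the harbour: 94.286 kPa = 707.20 mmHg.
Spread: 722.37 − 707.20 = 15 mmHg.

15 mmHg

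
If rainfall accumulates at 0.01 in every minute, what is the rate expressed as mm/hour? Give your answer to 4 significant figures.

15.24 mm/hour

0.01 in/minute × 25.4 mm/in × 60 minute/hour = 15.24 mm/hour.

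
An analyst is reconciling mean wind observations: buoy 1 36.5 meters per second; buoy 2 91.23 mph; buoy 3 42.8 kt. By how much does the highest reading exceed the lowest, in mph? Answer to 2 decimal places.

41.98 mph

buoy 1: 36.5 m/s = 81.6482 mph.
buoy 3: 42.8 kt = 49.2534 mph.
Spread: 91.2300 − 49.2534 = 41.98 mph.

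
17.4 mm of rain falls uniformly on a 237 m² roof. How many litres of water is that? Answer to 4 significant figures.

4124 litres

1 mm over 1 m² is 1 L, so volume = 17.4 × 237 = 4123.8 L ≈ 4124 L.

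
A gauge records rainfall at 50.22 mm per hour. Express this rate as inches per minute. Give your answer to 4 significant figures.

0.03295 in/minute

50.22 mm/hour × 0.0393701 in/mm × 0.0166667 hour/minute = 0.03295 in/minute.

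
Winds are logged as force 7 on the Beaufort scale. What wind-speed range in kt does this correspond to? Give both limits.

28 to 33 kt

Beaufort 7 (near gale) spans 28–33 knots.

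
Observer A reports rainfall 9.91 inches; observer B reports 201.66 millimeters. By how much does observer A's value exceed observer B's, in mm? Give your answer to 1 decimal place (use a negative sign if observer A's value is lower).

50.1 mm

observer A: 9.91 in = 251.714 mm.
Difference: 251.714 − 201.660 = 50.1 mm.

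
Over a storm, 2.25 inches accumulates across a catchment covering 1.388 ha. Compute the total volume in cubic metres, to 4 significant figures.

Depth: 2.25 in × 25.4 = 57.15 mm.
Area: 1.388 ha = 13880 m².
1 mm over 1 m² is 1 L, so volume = 57.15 × 13880 = 793242 L = 793.2 m³.

793.2 cubic metres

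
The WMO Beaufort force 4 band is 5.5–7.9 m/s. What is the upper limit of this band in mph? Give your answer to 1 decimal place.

5.5–7.9 m/s × 2.237 = 12.3–17.7 mph.

17.7 mph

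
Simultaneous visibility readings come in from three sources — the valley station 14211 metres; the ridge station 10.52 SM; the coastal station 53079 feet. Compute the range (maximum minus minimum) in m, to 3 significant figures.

the ridge station: 10.52 SM = 16930.30 m.
the coastal station: 53079 ft = 16178.48 m.
Spread: 16930.30 − 14211.00 = 2720 m.

2720 m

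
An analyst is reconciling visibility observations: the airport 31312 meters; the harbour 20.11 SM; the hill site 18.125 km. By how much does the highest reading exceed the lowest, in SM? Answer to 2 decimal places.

8.85 SM

the airport: 31312 m = 19.4564 SM.
the hill site: 18.125 km = 11.2624 SM.
Spread: 20.1100 − 11.2624 = 8.85 SM.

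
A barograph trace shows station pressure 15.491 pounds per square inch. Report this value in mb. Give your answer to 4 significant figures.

1068 mb

1 psi = 68.9476 mb, so 15.491 × 68.9476 = 1068 mb.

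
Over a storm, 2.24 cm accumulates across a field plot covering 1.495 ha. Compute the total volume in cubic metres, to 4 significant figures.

Depth: 2.24 cm × 10 = 22.4 mm.
Area: 1.495 ha = 14950 m².
1 mm over 1 m² is 1 L, so volume = 22.4 × 14950 = 334880 L = 334.9 m³.

334.9 cubic metres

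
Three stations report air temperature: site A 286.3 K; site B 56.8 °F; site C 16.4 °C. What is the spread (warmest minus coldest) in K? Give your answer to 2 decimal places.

site A: 286.3 K = 13.150 °C.
site B: 56.8 °F = 13.778 °C.
Spread: 16.400 − 13.150 = 3.250 °C.

3.25 K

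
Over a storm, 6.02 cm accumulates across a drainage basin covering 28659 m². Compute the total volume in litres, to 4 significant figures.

Depth: 6.02 cm × 10 = 60.2 mm.
1 mm over 1 m² is 1 L, so volume = 60.2 × 28659 = 1725271.8 L ≈ 1725000 L.

1725000 litres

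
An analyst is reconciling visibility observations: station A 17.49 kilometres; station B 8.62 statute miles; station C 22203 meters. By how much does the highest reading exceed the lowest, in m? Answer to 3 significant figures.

station A: 17.49 km = 17490.00 m.
station B: 8.62 SM = 13872.55 m.
Spread: 22203.00 − 13872.55 = 8330 m.

8330 m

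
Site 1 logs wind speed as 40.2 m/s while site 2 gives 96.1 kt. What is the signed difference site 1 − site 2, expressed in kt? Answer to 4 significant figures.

-17.96 kt

site 1: 40.2 m/s = 78.1425 kt.
Difference: 78.1425 − 96.1000 = -17.96 kt.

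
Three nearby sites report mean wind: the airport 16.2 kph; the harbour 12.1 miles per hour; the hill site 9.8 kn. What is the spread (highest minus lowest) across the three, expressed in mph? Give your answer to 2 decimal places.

2.03 mph

the airport: 16.2 km/h = 10.0662 mph.
the hill site: 9.8 kt = 11.2776 mph.
Spread: 12.1000 − 10.0662 = 2.03 mph.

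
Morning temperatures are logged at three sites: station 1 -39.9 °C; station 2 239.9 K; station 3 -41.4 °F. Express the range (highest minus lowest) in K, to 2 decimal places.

station 2: 239.9 K = -33.250 °C.
station 3: -41.4 °F = -40.778 °C.
Spread: (-33.250) − (-40.778) = 7.528 °C.

7.53 K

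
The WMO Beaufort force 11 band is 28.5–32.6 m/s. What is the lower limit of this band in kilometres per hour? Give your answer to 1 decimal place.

28.5–32.6 m/s × 3.6 = 102.6–117.4 km/h.

102.6 km/h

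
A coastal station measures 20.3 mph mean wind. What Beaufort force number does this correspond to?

Beaufort force 5

20.3 mph = 9.1 m/s, which is Beaufort 5 (fresh breeze, 8.0–10.7 m/s).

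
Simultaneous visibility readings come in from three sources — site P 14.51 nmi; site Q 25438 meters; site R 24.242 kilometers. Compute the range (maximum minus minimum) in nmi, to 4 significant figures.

site Q: 25438 m = 13.73542 nmi.
site R: 24.242 km = 13.08963 nmi.
Spread: 14.51000 − 13.08963 = 1.420 nmi.

1.420 nmi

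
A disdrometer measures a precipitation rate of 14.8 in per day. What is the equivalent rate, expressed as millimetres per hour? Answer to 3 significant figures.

14.8 in/day × 25.4 mm/in × 0.0416667 day/hour = 15.7 mm/hour.

15.7 mm/hour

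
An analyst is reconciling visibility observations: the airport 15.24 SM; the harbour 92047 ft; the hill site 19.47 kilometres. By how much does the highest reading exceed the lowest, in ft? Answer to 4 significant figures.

the airport: 15.24 SM = 80467.20 ft.
the hill site: 19.47 km = 63877.95 ft.
Spread: 92047.00 − 63877.95 = 28170 ft.

28170 ft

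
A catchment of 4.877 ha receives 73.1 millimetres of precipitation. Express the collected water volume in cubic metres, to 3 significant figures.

3570 cubic metres

Area: 4.877 ha = 48770 m².
1 mm over 1 m² is 1 L, so volume = 73.1 × 48770 = 3565087 L = 3570 m³.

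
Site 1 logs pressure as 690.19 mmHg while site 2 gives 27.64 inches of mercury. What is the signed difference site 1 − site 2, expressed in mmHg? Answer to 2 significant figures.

-12 mmHg

site 2: 27.64 inHg = 702.06 mmHg.
Difference: 690.19 − 702.06 = -12 mmHg.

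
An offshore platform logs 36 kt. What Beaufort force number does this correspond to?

Beaufort force 8

36 kt lies in the Beaufort 8 band (gale, 34–40 kt).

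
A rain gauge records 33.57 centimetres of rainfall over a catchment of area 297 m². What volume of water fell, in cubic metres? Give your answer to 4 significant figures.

99.70 cubic metres

Depth: 33.57 cm × 10 = 335.7 mm.
1 mm over 1 m² is 1 L, so volume = 335.7 × 297 = 99702.9 L = 99.70 m³.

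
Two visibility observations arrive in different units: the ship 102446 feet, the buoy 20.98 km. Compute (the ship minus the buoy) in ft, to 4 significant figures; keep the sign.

the buoy: 20.98 km = 68832.02 ft.
Difference: 102446.00 − 68832.02 = 33610 ft.

33610 ft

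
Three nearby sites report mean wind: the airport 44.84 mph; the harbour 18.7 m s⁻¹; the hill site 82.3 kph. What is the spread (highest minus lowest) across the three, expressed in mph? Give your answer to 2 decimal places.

the harbour: 18.7 m/s = 41.8307 mph.
the hill site: 82.3 km/h = 51.1388 mph.
Spread: 51.1388 − 41.8307 = 9.31 mph.

9.31 mph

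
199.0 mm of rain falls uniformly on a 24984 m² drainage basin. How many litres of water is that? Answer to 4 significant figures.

1 mm over 1 m² is 1 L, so volume = 199 × 24984 = 4971816 L ≈ 4972000 L.

4972000 litres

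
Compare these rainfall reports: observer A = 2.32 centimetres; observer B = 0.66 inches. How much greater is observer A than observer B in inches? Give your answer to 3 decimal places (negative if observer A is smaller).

0.253 in

observer A: 2.32 cm = 0.91339 in.
Difference: 0.91339 − 0.66000 = 0.253 in.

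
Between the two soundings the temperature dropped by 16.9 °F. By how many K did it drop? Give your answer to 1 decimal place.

9.4 K

A change of 1 °C equals a change of 1.8 °F: ΔK = 16.9 × 0.5556 = 9.4 K.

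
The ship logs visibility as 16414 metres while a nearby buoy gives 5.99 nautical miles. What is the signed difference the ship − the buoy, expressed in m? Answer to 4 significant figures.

the buoy: 5.99 nmi = 11093.48 m.
Difference: 16414.00 − 11093.48 = 5321 m.

5321 m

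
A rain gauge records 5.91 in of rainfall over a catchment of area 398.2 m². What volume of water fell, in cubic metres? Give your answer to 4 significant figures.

59.78 cubic metres

Depth: 5.91 in × 25.4 = 150.114 mm.
1 mm over 1 m² is 1 L, so volume = 150.114 × 398.2 = 59775.395 L = 59.78 m³.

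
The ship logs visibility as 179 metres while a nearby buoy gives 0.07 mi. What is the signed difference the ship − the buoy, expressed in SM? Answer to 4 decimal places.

the ship: 179 m = 0.111225 SM.
Difference: 0.111225 − 0.070000 = 0.0412 SM.

0.0412 SM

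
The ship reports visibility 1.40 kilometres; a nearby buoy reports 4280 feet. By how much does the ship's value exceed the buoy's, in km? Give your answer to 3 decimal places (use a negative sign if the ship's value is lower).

0.095 km

the buoy: 4280 ft = 1.30454 km.
Difference: 1.40000 − 1.30454 = 0.095 km.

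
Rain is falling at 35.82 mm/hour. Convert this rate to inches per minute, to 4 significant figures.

35.82 mm/hour × 0.0393701 in/mm × 0.0166667 hour/minute = 0.02350 in/minute.

0.02350 in/minute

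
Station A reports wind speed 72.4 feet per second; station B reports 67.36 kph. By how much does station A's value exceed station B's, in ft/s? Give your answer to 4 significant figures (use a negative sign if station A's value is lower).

station B: 67.36 km/h = 61.3882 ft/s.
Difference: 72.4000 − 61.3882 = 11.01 ft/s.

11.01 ft/s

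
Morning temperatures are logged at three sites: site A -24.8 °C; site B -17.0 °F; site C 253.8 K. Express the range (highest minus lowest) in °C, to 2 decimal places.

site B: -17.0 °F = -27.222 °C.
site C: 253.8 K = -19.350 °C.
Spread: (-19.350) − (-27.222) = 7.872 °C.

7.87 °C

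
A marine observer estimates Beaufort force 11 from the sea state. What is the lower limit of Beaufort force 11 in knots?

Beaufort 11 (violent storm) spans 56–63 knots.

56 kt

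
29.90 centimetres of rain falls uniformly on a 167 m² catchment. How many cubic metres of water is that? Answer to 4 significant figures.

Depth: 29.90 cm × 10 = 299 mm.
1 mm over 1 m² is 1 L, so volume = 299 × 167 = 49933 L = 49.93 m³.

49.93 cubic metres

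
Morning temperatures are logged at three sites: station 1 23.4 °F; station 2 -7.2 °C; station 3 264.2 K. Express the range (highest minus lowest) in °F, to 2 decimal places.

station 1: 23.4 °F = -4.778 °C.
station 3: 264.2 K = -8.950 °C.
Spread: (-4.778) − (-8.950) = 4.172 °C = 7.51 °F.

7.51 °F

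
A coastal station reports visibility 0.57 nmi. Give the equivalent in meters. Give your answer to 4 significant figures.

1056 m

1 nmi = 1852 m, so 0.57 × 1852 = 1056 m.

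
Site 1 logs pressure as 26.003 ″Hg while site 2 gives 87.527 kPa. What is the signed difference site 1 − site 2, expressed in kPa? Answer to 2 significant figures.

site 1: 26.003 inHg = 88.0563 kPa.
Difference: 88.0563 − 87.5270 = 0.53 kPa.

0.53 kPa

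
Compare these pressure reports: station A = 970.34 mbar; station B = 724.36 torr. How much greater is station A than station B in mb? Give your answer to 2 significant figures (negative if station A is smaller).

4.6 mb

station B: 724.36 mmHg = 965.734 mb.
Difference: 970.340 − 965.734 = 4.6 mb.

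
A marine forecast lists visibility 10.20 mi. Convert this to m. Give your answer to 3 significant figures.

16400 m

1 SM = 1609.34 m, so 10.20 × 1609.34 = 16400 m.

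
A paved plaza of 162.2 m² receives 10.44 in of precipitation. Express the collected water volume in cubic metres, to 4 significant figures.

Depth: 10.44 in × 25.4 = 265.176 mm.
1 mm over 1 m² is 1 L, so volume = 265.176 × 162.2 = 43011.547 L = 43.01 m³.

43.01 cubic metres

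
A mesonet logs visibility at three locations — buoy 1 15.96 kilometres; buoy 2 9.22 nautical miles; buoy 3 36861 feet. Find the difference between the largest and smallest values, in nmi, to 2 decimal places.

buoy 1: 15.96 km = 8.6177 nmi.
buoy 3: 36861 ft = 6.0665 nmi.
Spread: 9.2200 − 6.0665 = 3.15 nmi.

3.15 nmi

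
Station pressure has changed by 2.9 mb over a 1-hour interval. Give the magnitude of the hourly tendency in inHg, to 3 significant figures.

2.9 mb / 1 h × 0.02953 inHg/mb = 0.0856 inHg/h.

0.0856 inHg per hour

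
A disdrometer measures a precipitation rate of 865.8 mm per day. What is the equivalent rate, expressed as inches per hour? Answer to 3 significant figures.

865.8 mm/day × 0.0393701 in/mm × 0.0416667 day/hour = 1.42 in/hour.

1.42 in/hour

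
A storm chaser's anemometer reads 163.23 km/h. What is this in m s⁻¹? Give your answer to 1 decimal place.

45.3 m/s

1 km/h = 0.277778 m/s, so 163.23 × 0.277778 = 45.3 m/s.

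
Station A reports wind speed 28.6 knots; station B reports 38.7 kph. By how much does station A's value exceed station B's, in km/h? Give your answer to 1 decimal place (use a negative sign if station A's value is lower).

14.3 km/h

station A: 28.6 kt = 52.967 km/h.
Difference: 52.967 − 38.700 = 14.3 km/h.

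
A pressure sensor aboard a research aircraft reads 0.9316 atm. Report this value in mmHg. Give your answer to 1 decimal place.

708.0 mmHg

1 atm = 760 mmHg, so 0.9316 × 760 = 708.0 mmHg.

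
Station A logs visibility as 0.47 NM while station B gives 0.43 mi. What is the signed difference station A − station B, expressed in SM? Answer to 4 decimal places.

0.1109 SM

station A: 0.47 nmi = 0.540866 SM.
Difference: 0.540866 − 0.430000 = 0.1109 SM.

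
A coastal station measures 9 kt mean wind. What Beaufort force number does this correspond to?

Beaufort force 3

9 kt lies in the Beaufort 3 band (gentle breeze, 7–10 kt).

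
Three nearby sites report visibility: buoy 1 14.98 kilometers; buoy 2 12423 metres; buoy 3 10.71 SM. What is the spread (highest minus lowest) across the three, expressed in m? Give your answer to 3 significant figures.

buoy 1: 14.98 km = 14980.00 m.
buoy 3: 10.71 SM = 17236.07 m.
Spread: 17236.07 − 12423.00 = 4810 m.

4810 m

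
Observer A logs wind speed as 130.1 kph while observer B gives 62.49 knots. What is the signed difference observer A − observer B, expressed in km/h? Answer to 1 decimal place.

observer B: 62.49 kt = 115.731 km/h.
Difference: 130.100 − 115.731 = 14.4 km/h.

14.4 km/h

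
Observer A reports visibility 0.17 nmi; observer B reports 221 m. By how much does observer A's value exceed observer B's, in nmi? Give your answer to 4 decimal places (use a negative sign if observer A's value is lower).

0.0507 nmi

observer B: 221 m = 0.119330 nmi.
Difference: 0.170000 − 0.119330 = 0.0507 nmi.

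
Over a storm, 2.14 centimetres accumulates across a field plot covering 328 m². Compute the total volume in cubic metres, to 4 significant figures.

Depth: 2.14 cm × 10 = 21.4 mm.
1 mm over 1 m² is 1 L, so volume = 21.4 × 328 = 7019.2 L = 7.019 m³.

7.019 cubic metres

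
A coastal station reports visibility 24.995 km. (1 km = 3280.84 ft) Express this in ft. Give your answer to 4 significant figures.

1 km = 3280.84 ft, so 24.995 × 3280.84 = 82000 ft.

82000 ft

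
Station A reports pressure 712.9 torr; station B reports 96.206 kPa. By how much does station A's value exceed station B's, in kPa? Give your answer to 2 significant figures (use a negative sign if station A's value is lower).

-1.2 kPa

station A: 712.9 mmHg = 95.046 kPa.
Difference: 95.046 − 96.206 = -1.2 kPa.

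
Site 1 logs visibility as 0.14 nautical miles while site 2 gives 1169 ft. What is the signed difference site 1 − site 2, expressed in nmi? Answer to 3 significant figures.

-0.0524 nmi

site 2: 1169 ft = 0.192393 nmi.
Difference: 0.140000 − 0.192393 = -0.0524 nmi.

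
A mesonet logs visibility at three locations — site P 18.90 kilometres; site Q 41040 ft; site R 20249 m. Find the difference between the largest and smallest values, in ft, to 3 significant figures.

site P: 18.90 km = 62007.87 ft.
site R: 20249 m = 66433.73 ft.
Spread: 66433.73 − 41040.00 = 25400 ft.

25400 ft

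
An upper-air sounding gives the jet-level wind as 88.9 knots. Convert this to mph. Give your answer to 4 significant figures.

1 kt = 1.15078 mph, so 88.9 × 1.15078 = 102.3 mph.

102.3 mph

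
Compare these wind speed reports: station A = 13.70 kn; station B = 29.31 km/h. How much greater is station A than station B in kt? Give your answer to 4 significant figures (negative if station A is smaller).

station B: 29.31 km/h = 15.82613 kt.
Difference: 13.70000 − 15.82613 = -2.126 kt.

-2.126 kt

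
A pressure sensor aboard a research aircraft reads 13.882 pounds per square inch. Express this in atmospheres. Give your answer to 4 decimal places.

0.9446 atm

1 psi = 0.068046 atm, so 13.882 × 0.068046 = 0.9446 atm.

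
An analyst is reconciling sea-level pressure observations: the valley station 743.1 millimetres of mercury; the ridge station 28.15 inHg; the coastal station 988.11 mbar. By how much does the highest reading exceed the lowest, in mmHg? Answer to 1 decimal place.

28.1 mmHg

the ridge station: 28.15 inHg = 715.010 mmHg.
the coastal station: 988.11 mb = 741.143 mmHg.
Spread: 743.100 − 715.010 = 28.1 mmHg.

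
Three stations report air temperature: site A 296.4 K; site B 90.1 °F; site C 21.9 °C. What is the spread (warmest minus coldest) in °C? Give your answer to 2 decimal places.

site A: 296.4 K = 23.250 °C.
site B: 90.1 °F = 32.278 °C.
Spread: 32.278 − 21.900 = 10.378 °C.

10.38 °C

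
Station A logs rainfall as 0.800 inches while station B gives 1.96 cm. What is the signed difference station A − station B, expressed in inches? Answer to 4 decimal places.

0.0283 in

station B: 1.96 cm = 0.771654 in.
Difference: 0.800000 − 0.771654 = 0.0283 in.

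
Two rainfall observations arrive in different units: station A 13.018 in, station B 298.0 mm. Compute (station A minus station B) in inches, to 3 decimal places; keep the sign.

station B: 298.0 mm = 11.73228 in.
Difference: 13.01800 − 11.73228 = 1.286 in.

1.286 in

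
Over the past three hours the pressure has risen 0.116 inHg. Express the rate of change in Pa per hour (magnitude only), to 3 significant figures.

131 Pa per hour

0.116 inHg / 3 h × 3386.39 Pa/inHg = 131 Pa/h.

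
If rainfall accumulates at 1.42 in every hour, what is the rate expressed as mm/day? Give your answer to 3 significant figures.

1.42 in/hour × 25.4 mm/in × 24 hour/day = 866 mm/day.

866 mm/day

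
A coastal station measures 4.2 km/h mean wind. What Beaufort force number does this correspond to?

4.2 km/h = 1.2 m/s, which is Beaufort 1 (light air, 0.3–1.5 m/s).

Beaufort force 1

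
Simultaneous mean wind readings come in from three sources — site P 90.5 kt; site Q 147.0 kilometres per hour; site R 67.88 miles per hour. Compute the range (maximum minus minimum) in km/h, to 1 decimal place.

58.4 km/h

site P: 90.5 kt = 167.606 km/h.
site R: 67.88 mph = 109.242 km/h.
Spread: 167.606 − 109.242 = 58.4 km/h.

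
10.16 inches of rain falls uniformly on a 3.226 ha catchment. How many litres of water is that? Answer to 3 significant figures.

Depth: 10.16 in × 25.4 = 258.064 mm.
Area: 3.226 ha = 32260 m².
1 mm over 1 m² is 1 L, so volume = 258.064 × 32260 = 8325144.6 L ≈ 8330000 L.

8330000 litres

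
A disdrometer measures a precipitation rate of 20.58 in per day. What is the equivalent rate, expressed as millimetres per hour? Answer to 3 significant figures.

21.8 mm/hour

20.58 in/day × 25.4 mm/in × 0.0416667 day/hour = 21.8 mm/hour.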